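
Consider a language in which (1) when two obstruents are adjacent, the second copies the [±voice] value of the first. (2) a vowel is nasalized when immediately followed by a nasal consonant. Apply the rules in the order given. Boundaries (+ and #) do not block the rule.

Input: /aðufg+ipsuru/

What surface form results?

[aðufk+ipsuru]

Rule 1: /g/ after /f/ (voiceless) → [k]
After rule 1: aðufk+ipsuru
Rule 2: no segment meets the rule's conditions; no change.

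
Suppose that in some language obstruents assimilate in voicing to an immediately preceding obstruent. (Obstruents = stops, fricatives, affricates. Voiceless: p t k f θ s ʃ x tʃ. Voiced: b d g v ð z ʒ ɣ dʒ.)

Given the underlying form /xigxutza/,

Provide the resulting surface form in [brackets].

[xigɣutsa]

/x/ after /g/ (voiced) → [ɣ]
/z/ after /t/ (voiceless) → [s]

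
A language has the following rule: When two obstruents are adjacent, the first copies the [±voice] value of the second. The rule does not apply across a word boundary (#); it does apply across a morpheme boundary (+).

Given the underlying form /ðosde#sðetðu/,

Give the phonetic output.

/s/ before /d/ (voiced) → [z]
/s/ before /ð/ (voiced) → [z]
/t/ before /ð/ (voiced) → [d]

[ðozde#zðedðu]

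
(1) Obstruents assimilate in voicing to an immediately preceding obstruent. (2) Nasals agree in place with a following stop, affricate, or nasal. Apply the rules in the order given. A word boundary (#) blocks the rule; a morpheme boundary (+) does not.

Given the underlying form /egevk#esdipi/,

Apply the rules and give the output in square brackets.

[egevg#estipi]

Rule 1: /k/ after /v/ (voiced) → [g]
Rule 1: /d/ after /s/ (voiceless) → [t]
After rule 1: egevg#estipi
Rule 2: no segment meets the rule's conditions; no change.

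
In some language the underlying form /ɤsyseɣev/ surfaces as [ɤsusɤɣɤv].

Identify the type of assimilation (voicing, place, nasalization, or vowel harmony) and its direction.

vowel harmony, progressive

/y/→[u] /e/→[ɤ] /e/→[ɤ].
Vowels agree with the first vowel, so the harmony is progressive.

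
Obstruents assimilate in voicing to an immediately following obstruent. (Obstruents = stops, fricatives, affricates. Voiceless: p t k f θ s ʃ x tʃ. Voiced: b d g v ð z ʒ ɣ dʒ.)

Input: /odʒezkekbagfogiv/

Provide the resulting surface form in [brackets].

[odʒeskegbakfogiv]

/z/ before /k/ (voiceless) → [s]
/k/ before /b/ (voiced) → [g]
/g/ before /f/ (voiceless) → [k]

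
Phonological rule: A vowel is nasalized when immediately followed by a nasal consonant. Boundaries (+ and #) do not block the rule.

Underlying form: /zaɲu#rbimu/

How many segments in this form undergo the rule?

/a/ before nasal /ɲ/ → [ã]
/i/ before nasal /m/ → [ĩ]
2 segments change.

2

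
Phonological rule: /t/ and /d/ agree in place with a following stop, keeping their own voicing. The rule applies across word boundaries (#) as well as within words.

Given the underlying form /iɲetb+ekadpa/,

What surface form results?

[iɲepb+ekabpa]

/t/ before /b/ (labial) → [p]
/d/ before /p/ (labial) → [b]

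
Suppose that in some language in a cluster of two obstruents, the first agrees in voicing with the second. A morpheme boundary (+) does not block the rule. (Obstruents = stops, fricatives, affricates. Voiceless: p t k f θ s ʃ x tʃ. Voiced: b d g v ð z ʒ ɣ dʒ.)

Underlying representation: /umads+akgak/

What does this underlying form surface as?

/d/ before /s/ (voiceless) → [t]
/k/ before /g/ (voiced) → [g]

[umats+aggak]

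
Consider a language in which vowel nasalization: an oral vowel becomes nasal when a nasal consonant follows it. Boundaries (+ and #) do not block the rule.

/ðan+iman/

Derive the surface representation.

[ðãn+ĩmãn]

/a/ before nasal /n/ → [ã]
/i/ before nasal /m/ → [ĩ]
/a/ before nasal /n/ → [ã]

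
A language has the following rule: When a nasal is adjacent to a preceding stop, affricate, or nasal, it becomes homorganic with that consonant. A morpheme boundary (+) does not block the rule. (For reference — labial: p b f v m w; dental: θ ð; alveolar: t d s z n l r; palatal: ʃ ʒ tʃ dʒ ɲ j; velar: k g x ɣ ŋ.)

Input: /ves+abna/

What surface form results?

[ves+abma]

/n/ after /b/ (labial) → [m]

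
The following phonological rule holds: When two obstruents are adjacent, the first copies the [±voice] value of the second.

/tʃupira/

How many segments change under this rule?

0

No segment meets the rule's conditions.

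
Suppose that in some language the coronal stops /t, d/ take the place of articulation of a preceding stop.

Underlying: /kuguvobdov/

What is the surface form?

/d/ after /b/ (labial) → [b]

[kuguvobbov]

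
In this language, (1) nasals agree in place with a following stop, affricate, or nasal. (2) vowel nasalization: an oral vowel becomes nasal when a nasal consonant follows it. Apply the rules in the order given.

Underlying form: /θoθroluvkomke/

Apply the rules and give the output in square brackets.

Rule 1: /m/ before /k/ (velar) → [ŋ]
After rule 1: θoθroluvkoŋke
Rule 2: /o/ before nasal /ŋ/ → [õ]

[θoθroluvkõŋke]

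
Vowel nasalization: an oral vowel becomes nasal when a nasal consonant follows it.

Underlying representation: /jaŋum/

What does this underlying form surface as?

[jãŋũm]

/a/ before nasal /ŋ/ → [ã]
/u/ before nasal /m/ → [ũ]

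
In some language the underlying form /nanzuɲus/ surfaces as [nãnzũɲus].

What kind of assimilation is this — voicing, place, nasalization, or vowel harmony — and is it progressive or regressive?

nasalization, regressive

/a/→[ã] /u/→[ũ].
Each target copies a feature from the following segment, so the direction is regressive.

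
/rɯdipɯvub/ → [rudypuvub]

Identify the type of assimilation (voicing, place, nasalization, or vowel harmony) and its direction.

vowel harmony, regressive

/ɯ/→[u] /i/→[y] /ɯ/→[u].
Vowels agree with the last vowel, so the harmony is regressive.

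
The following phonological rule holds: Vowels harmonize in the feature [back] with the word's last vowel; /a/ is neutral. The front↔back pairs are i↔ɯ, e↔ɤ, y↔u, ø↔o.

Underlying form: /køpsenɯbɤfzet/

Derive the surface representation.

[køpsenibefzet]

/ɯ/ harmonizes with /e/ ([-back]) → [i]
/ɤ/ harmonizes with /e/ ([-back]) → [e]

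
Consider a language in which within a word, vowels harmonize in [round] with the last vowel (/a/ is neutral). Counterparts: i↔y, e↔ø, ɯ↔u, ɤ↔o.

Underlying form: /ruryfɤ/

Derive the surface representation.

[rɯrifɤ]

/u/ harmonizes with /ɤ/ ([-round]) → [ɯ]
/y/ harmonizes with /ɤ/ ([-round]) → [i]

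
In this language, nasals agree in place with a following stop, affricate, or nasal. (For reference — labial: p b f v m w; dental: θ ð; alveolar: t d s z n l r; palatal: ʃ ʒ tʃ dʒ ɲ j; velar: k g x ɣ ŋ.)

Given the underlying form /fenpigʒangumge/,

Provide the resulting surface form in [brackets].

/n/ before /p/ (labial) → [m]
/n/ before /g/ (velar) → [ŋ]
/m/ before /g/ (velar) → [ŋ]

[fempigʒaŋguŋge]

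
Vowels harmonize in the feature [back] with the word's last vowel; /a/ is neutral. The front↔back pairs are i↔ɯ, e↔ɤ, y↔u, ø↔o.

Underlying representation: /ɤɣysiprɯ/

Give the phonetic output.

[ɤɣusɯprɯ]

/y/ harmonizes with /ɯ/ ([+back]) → [u]
/i/ harmonizes with /ɯ/ ([+back]) → [ɯ]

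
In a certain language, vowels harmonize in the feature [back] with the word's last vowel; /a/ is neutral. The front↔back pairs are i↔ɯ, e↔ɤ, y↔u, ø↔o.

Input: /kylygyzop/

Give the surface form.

/y/ harmonizes with /o/ ([+back]) → [u]
/y/ harmonizes with /o/ ([+back]) → [u]
/y/ harmonizes with /o/ ([+back]) → [u]

[kuluguzop]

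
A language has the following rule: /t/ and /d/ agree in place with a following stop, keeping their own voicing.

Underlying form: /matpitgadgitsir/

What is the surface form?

/t/ before /p/ (labial) → [p]
/t/ before /g/ (velar) → [k]
/d/ before /g/ (velar) → [g]

[mappikgaggitsir]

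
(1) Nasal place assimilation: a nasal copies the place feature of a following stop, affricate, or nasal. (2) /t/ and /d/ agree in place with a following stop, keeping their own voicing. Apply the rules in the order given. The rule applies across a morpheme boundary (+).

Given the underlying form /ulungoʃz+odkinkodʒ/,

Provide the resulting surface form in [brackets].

[uluŋgoʃz+ogkiŋkodʒ]

Rule 1: /n/ before /g/ (velar) → [ŋ]
Rule 1: /n/ before /k/ (velar) → [ŋ]
After rule 1: uluŋgoʃz+odkiŋkodʒ
Rule 2: /d/ before /k/ (velar) → [g]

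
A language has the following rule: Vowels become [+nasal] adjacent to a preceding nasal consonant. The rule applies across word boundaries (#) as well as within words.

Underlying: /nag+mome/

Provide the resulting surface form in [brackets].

/a/ after nasal /n/ → [ã]
/o/ after nasal /m/ → [õ]
/e/ after nasal /m/ → [ẽ]

[nãg+mõmẽ]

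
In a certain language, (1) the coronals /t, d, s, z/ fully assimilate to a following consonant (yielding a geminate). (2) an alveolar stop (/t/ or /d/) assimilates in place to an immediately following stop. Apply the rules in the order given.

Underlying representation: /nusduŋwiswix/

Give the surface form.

[nudduŋwiwwix]

Rule 1: /s/ before /d/ → [d] (total assimilation)
Rule 1: /s/ before /w/ → [w] (total assimilation)
After rule 1: nudduŋwiwwix
Rule 2: no segment meets the rule's conditions; no change.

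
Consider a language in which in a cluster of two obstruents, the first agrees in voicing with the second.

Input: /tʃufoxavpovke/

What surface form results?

/v/ before /p/ (voiceless) → [f]
/v/ before /k/ (voiceless) → [f]

[tʃufoxafpofke]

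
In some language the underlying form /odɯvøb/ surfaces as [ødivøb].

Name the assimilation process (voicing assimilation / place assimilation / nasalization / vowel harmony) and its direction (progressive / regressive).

/o/→[ø] /ɯ/→[i].
Vowels agree with the last vowel, so the harmony is regressive.

vowel harmony, regressive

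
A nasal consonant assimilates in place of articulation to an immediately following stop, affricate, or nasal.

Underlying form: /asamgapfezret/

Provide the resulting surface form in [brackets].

/m/ before /g/ (velar) → [ŋ]

[asaŋgapfezret]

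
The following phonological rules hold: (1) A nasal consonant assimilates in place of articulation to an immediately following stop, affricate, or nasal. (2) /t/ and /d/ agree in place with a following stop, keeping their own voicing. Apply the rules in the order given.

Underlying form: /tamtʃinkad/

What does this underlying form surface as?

Rule 1: /m/ before /tʃ/ (palatal) → [ɲ]
Rule 1: /n/ before /k/ (velar) → [ŋ]
After rule 1: taɲtʃiŋkad
Rule 2: no segment meets the rule's conditions; no change.

[taɲtʃiŋkad]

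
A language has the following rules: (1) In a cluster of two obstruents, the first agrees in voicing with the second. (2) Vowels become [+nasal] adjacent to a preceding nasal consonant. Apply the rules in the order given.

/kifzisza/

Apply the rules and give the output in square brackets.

[kivzizza]

Rule 1: /f/ before /z/ (voiced) → [v]
Rule 1: /s/ before /z/ (voiced) → [z]
After rule 1: kivzizza
Rule 2: no segment meets the rule's conditions; no change.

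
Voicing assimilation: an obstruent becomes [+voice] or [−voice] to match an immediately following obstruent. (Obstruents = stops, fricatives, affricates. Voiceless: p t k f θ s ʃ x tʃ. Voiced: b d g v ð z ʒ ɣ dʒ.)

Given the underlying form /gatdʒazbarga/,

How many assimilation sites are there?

/t/ before /dʒ/ (voiced) → [d]
1 segment changes.

1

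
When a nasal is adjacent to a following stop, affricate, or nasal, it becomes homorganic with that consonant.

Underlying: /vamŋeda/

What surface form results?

/m/ before /ŋ/ (velar) → [ŋ]

[vaŋŋeda]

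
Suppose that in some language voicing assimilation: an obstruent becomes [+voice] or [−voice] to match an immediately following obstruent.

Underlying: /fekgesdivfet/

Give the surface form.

/k/ before /g/ (voiced) → [g]
/s/ before /d/ (voiced) → [z]
/v/ before /f/ (voiceless) → [f]

[feggezdiffet]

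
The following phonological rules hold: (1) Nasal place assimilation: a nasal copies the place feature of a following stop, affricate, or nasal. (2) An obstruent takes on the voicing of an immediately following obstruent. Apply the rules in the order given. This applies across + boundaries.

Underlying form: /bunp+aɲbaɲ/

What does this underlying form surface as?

[bump+ambaɲ]

Rule 1: /n/ before /p/ (labial) → [m]
Rule 1: /ɲ/ before /b/ (labial) → [m]
After rule 1: bump+ambaɲ
Rule 2: no segment meets the rule's conditions; no change.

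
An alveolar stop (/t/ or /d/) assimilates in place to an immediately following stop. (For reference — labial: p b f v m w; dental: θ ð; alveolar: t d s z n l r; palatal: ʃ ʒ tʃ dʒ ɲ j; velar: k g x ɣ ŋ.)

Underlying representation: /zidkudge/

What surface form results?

[zigkugge]

/d/ before /k/ (velar) → [g]
/d/ before /g/ (velar) → [g]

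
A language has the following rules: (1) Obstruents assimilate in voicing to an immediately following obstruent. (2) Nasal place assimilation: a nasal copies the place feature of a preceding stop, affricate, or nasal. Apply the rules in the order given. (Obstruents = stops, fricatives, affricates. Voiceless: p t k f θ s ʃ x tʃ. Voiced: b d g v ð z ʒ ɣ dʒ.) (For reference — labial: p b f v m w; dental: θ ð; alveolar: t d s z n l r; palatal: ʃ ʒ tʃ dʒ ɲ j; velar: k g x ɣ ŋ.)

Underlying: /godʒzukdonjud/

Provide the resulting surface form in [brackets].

[godʒzugdonjud]

Rule 1: /k/ before /d/ (voiced) → [g]
After rule 1: godʒzugdonjud
Rule 2: no segment meets the rule's conditions; no change.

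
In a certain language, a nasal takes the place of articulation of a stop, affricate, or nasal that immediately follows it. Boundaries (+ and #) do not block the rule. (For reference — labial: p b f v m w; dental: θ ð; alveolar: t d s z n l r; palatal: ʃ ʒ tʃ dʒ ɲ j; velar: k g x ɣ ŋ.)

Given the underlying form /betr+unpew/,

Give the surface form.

/n/ before /p/ (labial) → [m]

[betr+umpew]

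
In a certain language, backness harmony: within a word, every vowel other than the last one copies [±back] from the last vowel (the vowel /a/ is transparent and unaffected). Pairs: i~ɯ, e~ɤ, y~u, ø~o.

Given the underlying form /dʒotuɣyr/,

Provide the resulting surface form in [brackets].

[dʒøtyɣyr]

/o/ harmonizes with /y/ ([-back]) → [ø]
/u/ harmonizes with /y/ ([-back]) → [y]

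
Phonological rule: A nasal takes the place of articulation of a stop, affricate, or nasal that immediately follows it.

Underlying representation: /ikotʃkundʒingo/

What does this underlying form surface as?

/n/ before /dʒ/ (palatal) → [ɲ]
/n/ before /g/ (velar) → [ŋ]

[ikotʃkuɲdʒiŋgo]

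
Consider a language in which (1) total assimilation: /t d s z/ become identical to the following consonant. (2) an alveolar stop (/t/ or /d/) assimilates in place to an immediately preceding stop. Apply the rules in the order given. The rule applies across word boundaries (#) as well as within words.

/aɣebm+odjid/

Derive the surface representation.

Rule 1: /d/ before /j/ → [j] (total assimilation)
After rule 1: aɣebm+ojjid
Rule 2: no segment meets the rule's conditions; no change.

[aɣebm+ojjid]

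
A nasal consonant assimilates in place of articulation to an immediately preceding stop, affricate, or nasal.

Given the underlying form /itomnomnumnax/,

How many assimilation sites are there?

3

/n/ after /m/ (labial) → [m]
/n/ after /m/ (labial) → [m]
/n/ after /m/ (labial) → [m]
3 segments change.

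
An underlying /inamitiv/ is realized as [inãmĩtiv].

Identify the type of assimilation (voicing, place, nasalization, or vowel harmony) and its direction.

nasalization, progressive

/a/→[ã] /i/→[ĩ].
Each target copies a feature from the preceding segment, so the direction is progressive.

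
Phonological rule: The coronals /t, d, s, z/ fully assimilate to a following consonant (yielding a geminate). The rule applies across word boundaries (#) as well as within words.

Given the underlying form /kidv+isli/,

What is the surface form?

/d/ before /v/ → [v] (total assimilation)
/s/ before /l/ → [l] (total assimilation)

[kivv+illi]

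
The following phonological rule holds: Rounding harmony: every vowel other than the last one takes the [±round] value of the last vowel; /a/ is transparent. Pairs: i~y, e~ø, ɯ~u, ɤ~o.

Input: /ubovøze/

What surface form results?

/u/ harmonizes with /e/ ([-round]) → [ɯ]
/o/ harmonizes with /e/ ([-round]) → [ɤ]
/ø/ harmonizes with /e/ ([-round]) → [e]

[ɯbɤveze]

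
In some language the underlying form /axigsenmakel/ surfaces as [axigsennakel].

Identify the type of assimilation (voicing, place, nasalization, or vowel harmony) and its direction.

place assimilation, progressive

/m/→[n].
Each target copies a feature from the preceding segment, so the direction is progressive.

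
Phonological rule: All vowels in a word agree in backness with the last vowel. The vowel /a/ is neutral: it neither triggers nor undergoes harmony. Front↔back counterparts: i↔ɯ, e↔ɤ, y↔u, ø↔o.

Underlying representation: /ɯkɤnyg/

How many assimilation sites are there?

/ɯ/ harmonizes with /y/ ([-back]) → [i]
/ɤ/ harmonizes with /y/ ([-back]) → [e]
2 segments change.

2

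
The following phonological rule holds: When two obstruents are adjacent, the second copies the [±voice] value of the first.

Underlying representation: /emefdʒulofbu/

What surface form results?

/dʒ/ after /f/ (voiceless) → [tʃ]
/b/ after /f/ (voiceless) → [p]

[emeftʃulofpu]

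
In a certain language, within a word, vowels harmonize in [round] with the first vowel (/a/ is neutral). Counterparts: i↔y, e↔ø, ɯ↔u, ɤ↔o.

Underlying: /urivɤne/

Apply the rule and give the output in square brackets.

[uryvonø]

/i/ harmonizes with /u/ ([+round]) → [y]
/ɤ/ harmonizes with /u/ ([+round]) → [o]
/e/ harmonizes with /u/ ([+round]) → [ø]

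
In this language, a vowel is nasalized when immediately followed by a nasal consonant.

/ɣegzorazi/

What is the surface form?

no segment meets the rule's conditions; no change.

[ɣegzorazi]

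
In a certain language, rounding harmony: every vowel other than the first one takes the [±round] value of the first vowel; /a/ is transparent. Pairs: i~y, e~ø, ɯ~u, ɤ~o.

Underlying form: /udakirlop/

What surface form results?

[udakyrlop]

/i/ harmonizes with /u/ ([+round]) → [y]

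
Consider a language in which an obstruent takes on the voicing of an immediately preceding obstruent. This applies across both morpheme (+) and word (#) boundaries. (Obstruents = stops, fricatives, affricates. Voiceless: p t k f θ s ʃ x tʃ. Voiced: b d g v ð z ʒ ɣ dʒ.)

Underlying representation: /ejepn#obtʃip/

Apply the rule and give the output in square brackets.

[ejepn#obdʒip]

/tʃ/ after /b/ (voiced) → [dʒ]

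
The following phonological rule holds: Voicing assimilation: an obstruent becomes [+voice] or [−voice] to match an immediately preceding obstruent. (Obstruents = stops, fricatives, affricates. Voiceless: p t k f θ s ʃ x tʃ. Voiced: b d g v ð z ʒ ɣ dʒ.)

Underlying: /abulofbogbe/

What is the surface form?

[abulofpogbe]

/b/ after /f/ (voiceless) → [p]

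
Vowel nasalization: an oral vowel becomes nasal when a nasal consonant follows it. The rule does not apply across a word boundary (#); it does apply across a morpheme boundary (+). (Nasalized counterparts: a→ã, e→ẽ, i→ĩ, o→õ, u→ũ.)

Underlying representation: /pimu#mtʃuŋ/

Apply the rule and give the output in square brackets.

/i/ before nasal /m/ → [ĩ]
/u/ before nasal /ŋ/ → [ũ]

[pĩmu#mtʃũŋ]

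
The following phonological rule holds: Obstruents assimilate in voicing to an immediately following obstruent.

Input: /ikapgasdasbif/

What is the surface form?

/p/ before /g/ (voiced) → [b]
/s/ before /d/ (voiced) → [z]
/s/ before /b/ (voiced) → [z]

[ikabgazdazbif]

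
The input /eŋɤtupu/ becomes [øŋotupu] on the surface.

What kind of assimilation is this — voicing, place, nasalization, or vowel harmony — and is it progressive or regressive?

/e/→[ø] /ɤ/→[o].
Vowels agree with the last vowel, so the harmony is regressive.

vowel harmony, regressive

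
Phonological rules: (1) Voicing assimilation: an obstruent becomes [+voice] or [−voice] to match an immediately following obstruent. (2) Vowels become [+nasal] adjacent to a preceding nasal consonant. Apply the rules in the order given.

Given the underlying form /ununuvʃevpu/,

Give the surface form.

[unũnũfʃefpu]

Rule 1: /v/ before /ʃ/ (voiceless) → [f]
Rule 1: /v/ before /p/ (voiceless) → [f]
After rule 1: ununufʃefpu
Rule 2: /u/ after nasal /n/ → [ũ]
Rule 2: /u/ after nasal /n/ → [ũ]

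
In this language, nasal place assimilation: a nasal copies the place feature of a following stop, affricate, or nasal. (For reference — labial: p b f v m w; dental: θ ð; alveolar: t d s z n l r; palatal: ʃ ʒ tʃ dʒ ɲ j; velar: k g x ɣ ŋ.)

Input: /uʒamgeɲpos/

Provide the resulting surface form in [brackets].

/m/ before /g/ (velar) → [ŋ]
/ɲ/ before /p/ (labial) → [m]

[uʒaŋgempos]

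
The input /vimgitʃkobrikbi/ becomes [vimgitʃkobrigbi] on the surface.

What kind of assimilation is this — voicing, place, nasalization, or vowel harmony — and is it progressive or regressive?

voicing assimilation, regressive

/k/→[g].
Each target copies a feature from the following segment, so the direction is regressive.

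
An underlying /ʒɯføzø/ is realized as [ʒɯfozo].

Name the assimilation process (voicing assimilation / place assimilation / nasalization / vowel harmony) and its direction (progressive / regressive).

vowel harmony, progressive

/ø/→[o] /ø/→[o].
Vowels agree with the first vowel, so the harmony is progressive.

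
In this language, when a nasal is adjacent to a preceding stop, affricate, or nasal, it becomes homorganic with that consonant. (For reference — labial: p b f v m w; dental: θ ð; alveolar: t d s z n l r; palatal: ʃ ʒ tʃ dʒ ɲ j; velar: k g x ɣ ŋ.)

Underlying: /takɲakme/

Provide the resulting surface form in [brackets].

[takŋakŋe]

/ɲ/ after /k/ (velar) → [ŋ]
/m/ after /k/ (velar) → [ŋ]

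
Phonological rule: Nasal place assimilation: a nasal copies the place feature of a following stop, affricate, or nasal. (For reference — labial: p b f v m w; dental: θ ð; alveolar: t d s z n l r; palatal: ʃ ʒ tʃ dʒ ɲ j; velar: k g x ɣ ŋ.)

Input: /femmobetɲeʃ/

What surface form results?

no segment meets the rule's conditions; no change.

[femmobetɲeʃ]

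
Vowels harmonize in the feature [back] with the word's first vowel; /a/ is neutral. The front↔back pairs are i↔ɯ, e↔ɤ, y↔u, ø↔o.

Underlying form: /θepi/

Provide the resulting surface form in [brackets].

no segment meets the rule's conditions; no change.

[θepi]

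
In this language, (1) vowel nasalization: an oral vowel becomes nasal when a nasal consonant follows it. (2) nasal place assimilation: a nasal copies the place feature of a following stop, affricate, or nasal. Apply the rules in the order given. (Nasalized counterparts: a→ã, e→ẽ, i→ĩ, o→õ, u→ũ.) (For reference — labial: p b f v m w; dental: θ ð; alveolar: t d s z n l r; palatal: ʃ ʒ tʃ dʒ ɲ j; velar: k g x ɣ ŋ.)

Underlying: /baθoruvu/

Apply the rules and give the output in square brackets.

Rule 1: no segment meets the rule's conditions; no change.
After rule 1: baθoruvu
Rule 2: no segment meets the rule's conditions; no change.

[baθoruvu]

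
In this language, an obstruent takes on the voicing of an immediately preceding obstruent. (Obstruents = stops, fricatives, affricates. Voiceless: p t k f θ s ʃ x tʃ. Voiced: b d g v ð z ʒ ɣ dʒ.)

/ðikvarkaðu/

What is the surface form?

/v/ after /k/ (voiceless) → [f]

[ðikfarkaðu]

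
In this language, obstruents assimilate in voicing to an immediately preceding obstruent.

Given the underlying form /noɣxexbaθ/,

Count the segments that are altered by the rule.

/x/ after /ɣ/ (voiced) → [ɣ]
/b/ after /x/ (voiceless) → [p]
2 segments change.

2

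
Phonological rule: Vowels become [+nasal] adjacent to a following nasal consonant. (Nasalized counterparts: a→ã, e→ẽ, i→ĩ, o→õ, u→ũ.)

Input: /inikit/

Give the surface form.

[ĩnikit]

/i/ before nasal /n/ → [ĩ]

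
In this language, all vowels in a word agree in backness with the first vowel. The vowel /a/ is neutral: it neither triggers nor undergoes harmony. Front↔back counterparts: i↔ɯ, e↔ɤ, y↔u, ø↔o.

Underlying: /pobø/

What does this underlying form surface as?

[pobo]

/ø/ harmonizes with /o/ ([+back]) → [o]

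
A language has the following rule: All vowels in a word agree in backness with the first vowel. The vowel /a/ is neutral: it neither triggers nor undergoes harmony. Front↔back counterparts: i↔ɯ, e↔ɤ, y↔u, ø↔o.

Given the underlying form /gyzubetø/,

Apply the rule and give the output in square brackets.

/u/ harmonizes with /y/ ([-back]) → [y]

[gyzybetø]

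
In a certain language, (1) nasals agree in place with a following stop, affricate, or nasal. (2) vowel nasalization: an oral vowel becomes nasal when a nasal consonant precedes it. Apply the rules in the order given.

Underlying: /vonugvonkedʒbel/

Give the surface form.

[vonũgvoŋkedʒbel]

Rule 1: /n/ before /k/ (velar) → [ŋ]
After rule 1: vonugvoŋkedʒbel
Rule 2: /u/ after nasal /n/ → [ũ]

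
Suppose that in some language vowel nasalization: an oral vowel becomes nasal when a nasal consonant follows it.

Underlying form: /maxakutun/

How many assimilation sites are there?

/u/ before nasal /n/ → [ũ]
1 segment changes.

1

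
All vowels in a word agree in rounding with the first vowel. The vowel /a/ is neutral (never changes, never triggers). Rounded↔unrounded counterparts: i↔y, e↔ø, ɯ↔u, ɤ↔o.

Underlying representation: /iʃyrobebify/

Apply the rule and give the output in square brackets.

/y/ harmonizes with /i/ ([-round]) → [i]
/o/ harmonizes with /i/ ([-round]) → [ɤ]
/y/ harmonizes with /i/ ([-round]) → [i]

[iʃirɤbebifi]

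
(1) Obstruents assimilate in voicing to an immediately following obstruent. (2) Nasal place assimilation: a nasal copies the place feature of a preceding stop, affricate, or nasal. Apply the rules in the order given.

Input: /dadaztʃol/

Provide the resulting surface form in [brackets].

Rule 1: /z/ before /tʃ/ (voiceless) → [s]
After rule 1: dadastʃol
Rule 2: no segment meets the rule's conditions; no change.

[dadastʃol]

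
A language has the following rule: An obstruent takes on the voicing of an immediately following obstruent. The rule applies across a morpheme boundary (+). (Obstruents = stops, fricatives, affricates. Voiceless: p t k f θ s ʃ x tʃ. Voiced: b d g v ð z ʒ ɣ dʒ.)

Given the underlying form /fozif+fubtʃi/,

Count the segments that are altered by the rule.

1

/b/ before /tʃ/ (voiceless) → [p]
1 segment changes.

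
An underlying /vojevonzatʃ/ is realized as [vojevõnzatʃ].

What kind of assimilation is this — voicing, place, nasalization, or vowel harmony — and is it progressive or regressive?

nasalization, regressive

/o/→[õ].
Each target copies a feature from the following segment, so the direction is regressive.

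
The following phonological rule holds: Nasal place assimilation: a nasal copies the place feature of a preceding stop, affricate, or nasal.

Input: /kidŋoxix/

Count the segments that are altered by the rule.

/ŋ/ after /d/ (alveolar) → [n]
1 segment changes.

1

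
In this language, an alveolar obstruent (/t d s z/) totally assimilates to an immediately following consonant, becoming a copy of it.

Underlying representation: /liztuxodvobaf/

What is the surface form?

[littuxovvobaf]

/z/ before /t/ → [t] (total assimilation)
/d/ before /v/ → [v] (total assimilation)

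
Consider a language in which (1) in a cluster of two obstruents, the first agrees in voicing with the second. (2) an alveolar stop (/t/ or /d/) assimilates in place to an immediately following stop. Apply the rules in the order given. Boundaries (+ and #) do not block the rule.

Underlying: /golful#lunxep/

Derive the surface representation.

[golful#lunxep]

Rule 1: no segment meets the rule's conditions; no change.
After rule 1: golful#lunxep
Rule 2: no segment meets the rule's conditions; no change.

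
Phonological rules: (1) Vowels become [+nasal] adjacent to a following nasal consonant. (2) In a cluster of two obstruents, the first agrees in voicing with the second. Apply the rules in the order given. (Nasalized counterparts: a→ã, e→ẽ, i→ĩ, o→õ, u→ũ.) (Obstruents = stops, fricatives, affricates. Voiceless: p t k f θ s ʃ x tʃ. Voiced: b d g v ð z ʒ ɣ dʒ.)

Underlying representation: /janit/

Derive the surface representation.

[jãnit]

Rule 1: /a/ before nasal /n/ → [ã]
After rule 1: jãnit
Rule 2: no segment meets the rule's conditions; no change.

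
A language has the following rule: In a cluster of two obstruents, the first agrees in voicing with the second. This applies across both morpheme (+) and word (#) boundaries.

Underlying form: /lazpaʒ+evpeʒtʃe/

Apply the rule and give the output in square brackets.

[laspaʒ+efpeʃtʃe]

/z/ before /p/ (voiceless) → [s]
/v/ before /p/ (voiceless) → [f]
/ʒ/ before /tʃ/ (voiceless) → [ʃ]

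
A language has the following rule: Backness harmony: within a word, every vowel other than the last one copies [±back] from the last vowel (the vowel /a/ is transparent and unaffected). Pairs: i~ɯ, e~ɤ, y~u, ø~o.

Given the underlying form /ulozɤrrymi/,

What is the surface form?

[yløzerrymi]

/u/ harmonizes with /i/ ([-back]) → [y]
/o/ harmonizes with /i/ ([-back]) → [ø]
/ɤ/ harmonizes with /i/ ([-back]) → [e]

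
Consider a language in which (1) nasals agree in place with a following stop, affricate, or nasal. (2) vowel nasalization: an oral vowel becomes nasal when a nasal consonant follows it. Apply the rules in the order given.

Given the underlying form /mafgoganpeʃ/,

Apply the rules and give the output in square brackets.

Rule 1: /n/ before /p/ (labial) → [m]
After rule 1: mafgogampeʃ
Rule 2: /a/ before nasal /m/ → [ã]

[mafgogãmpeʃ]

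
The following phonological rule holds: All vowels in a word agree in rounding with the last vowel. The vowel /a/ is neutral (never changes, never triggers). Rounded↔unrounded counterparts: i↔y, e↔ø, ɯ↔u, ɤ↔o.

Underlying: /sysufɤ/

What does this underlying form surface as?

[sisɯfɤ]

/y/ harmonizes with /ɤ/ ([-round]) → [i]
/u/ harmonizes with /ɤ/ ([-round]) → [ɯ]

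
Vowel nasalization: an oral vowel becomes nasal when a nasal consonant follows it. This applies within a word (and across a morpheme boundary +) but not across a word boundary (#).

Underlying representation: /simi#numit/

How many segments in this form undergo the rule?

2

/i/ before nasal /m/ → [ĩ]
/u/ before nasal /m/ → [ũ]
2 segments change.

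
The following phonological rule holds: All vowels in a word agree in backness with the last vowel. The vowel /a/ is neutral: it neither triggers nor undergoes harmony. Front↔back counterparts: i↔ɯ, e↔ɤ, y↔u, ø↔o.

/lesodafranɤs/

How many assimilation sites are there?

/e/ harmonizes with /ɤ/ ([+back]) → [ɤ]
1 segment changes.

1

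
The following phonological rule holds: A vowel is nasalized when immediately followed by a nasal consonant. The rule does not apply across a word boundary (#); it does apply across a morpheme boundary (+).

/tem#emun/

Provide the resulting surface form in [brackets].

[tẽm#ẽmũn]

/e/ before nasal /m/ → [ẽ]
/e/ before nasal /m/ → [ẽ]
/u/ before nasal /n/ → [ũ]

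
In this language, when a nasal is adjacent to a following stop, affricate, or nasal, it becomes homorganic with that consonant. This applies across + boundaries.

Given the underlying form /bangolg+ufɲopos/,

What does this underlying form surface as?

[baŋgolg+ufɲopos]

/n/ before /g/ (velar) → [ŋ]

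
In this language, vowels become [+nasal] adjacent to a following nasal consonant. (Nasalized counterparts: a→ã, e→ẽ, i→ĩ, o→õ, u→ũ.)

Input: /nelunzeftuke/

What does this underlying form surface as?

/u/ before nasal /n/ → [ũ]

[nelũnzeftuke]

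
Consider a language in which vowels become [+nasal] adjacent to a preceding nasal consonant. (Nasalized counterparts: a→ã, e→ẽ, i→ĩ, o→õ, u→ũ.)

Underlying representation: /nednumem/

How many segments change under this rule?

/e/ after nasal /n/ → [ẽ]
/u/ after nasal /n/ → [ũ]
/e/ after nasal /m/ → [ẽ]
3 segments change.

3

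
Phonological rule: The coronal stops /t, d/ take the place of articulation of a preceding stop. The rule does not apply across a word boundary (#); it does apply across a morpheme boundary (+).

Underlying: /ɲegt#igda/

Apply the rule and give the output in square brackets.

/t/ after /g/ (velar) → [k]
/d/ after /g/ (velar) → [g]

[ɲegk#igga]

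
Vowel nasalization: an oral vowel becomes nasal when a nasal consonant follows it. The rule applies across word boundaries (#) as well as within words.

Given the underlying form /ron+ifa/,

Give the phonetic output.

/o/ before nasal /n/ → [õ]

[rõn+ifa]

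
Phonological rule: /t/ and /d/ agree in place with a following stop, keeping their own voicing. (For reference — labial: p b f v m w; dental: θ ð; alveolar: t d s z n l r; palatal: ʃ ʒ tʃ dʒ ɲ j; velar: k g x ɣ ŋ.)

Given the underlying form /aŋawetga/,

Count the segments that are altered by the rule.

1

/t/ before /g/ (velar) → [k]
1 segment changes.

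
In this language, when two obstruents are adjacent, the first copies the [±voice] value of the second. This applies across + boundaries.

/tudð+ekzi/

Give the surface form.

/k/ before /z/ (voiced) → [g]

[tudð+egzi]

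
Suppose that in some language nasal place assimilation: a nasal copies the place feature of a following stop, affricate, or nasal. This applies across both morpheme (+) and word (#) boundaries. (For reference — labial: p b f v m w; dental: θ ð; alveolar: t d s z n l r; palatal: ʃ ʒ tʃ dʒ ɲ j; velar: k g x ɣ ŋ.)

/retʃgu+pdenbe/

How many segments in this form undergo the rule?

/n/ before /b/ (labial) → [m]
1 segment changes.

1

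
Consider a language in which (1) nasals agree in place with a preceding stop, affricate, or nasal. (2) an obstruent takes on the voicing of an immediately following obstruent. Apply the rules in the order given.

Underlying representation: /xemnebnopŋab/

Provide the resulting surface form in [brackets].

Rule 1: /n/ after /m/ (labial) → [m]
Rule 1: /n/ after /b/ (labial) → [m]
Rule 1: /ŋ/ after /p/ (labial) → [m]
After rule 1: xemmebmopmab
Rule 2: no segment meets the rule's conditions; no change.

[xemmebmopmab]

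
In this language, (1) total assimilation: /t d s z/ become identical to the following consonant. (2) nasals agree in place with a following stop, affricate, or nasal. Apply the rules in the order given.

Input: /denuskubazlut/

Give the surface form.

Rule 1: /s/ before /k/ → [k] (total assimilation)
Rule 1: /z/ before /l/ → [l] (total assimilation)
After rule 1: denukkuballut
Rule 2: no segment meets the rule's conditions; no change.

[denukkuballut]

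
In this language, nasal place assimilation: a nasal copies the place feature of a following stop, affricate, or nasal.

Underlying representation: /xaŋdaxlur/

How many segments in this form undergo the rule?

/ŋ/ before /d/ (alveolar) → [n]
1 segment changes.

1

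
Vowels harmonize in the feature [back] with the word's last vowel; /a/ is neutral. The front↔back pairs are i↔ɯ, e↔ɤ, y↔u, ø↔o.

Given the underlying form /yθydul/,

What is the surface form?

[uθudul]

/y/ harmonizes with /u/ ([+back]) → [u]
/y/ harmonizes with /u/ ([+back]) → [u]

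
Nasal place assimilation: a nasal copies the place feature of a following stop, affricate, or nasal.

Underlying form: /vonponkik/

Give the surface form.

[vompoŋkik]

/n/ before /p/ (labial) → [m]
/n/ before /k/ (velar) → [ŋ]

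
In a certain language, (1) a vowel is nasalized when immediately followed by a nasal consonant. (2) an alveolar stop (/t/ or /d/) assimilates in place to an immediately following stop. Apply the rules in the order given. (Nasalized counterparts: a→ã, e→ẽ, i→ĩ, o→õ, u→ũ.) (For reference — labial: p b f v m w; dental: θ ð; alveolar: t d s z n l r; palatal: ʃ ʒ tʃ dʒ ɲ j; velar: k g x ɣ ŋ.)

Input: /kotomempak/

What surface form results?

[kotõmẽmpak]

Rule 1: /o/ before nasal /m/ → [õ]
Rule 1: /e/ before nasal /m/ → [ẽ]
After rule 1: kotõmẽmpak
Rule 2: no segment meets the rule's conditions; no change.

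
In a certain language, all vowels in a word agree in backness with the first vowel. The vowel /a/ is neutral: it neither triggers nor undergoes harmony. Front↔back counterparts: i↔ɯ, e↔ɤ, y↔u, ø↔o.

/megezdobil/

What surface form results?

[megezdøbil]

/o/ harmonizes with /e/ ([-back]) → [ø]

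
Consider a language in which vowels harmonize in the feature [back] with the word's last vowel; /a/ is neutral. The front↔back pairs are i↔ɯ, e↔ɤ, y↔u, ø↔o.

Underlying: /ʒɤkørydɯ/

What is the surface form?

[ʒɤkorudɯ]

/ø/ harmonizes with /ɯ/ ([+back]) → [o]
/y/ harmonizes with /ɯ/ ([+back]) → [u]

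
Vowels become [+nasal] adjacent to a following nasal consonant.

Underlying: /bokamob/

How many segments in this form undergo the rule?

/a/ before nasal /m/ → [ã]
1 segment changes.

1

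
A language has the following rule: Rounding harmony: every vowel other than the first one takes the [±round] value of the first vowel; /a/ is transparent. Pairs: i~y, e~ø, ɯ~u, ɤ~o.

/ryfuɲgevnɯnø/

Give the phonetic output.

/e/ harmonizes with /y/ ([+round]) → [ø]
/ɯ/ harmonizes with /y/ ([+round]) → [u]

[ryfuɲgøvnunø]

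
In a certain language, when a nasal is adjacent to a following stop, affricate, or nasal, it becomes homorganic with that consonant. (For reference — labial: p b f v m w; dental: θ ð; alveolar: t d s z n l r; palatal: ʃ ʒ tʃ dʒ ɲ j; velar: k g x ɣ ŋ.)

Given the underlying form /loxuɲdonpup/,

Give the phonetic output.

[loxundompup]

/ɲ/ before /d/ (alveolar) → [n]
/n/ before /p/ (labial) → [m]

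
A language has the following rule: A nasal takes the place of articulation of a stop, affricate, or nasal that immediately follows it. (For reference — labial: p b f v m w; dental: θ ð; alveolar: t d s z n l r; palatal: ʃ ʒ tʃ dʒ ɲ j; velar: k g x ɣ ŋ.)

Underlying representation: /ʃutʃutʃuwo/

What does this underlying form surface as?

no segment meets the rule's conditions; no change.

[ʃutʃutʃuwo]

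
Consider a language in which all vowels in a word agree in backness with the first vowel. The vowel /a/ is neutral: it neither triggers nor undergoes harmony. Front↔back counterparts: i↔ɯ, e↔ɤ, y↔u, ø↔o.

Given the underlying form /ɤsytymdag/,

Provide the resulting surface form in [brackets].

[ɤsutumdag]

/y/ harmonizes with /ɤ/ ([+back]) → [u]
/y/ harmonizes with /ɤ/ ([+back]) → [u]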